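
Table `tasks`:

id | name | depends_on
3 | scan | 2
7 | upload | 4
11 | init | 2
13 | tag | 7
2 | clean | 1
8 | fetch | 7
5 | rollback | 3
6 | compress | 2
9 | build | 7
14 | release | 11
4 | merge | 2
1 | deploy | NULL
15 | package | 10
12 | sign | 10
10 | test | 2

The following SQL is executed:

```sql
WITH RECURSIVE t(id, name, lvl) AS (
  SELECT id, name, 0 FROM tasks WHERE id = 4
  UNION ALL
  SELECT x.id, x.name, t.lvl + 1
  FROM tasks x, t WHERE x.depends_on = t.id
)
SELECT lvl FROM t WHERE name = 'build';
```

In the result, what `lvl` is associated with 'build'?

Base: id=4 (merge) at lvl 0.
Iteration 1: rows with depends_on in {4} -> upload (id 7, lvl 1).
Iteration 2: rows with depends_on in {7} -> fetch (id 8, lvl 2), build (id 9, lvl 2), tag (id 13, lvl 2).
Iteration 3: no rows with depends_on in {8,9,13}; recursion stops.

2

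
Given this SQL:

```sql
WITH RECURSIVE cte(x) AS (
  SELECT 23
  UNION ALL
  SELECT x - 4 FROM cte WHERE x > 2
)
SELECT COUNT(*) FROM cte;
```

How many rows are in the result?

7

Base: x=23.
Iteration 1: 23 > 2 holds -> x = 23 - 4 = 19.
Iteration 2: 19 > 2 holds -> x = 19 - 4 = 15.
Iteration 3: 15 > 2 holds -> x = 15 - 4 = 11.
Iteration 4: 11 > 2 holds -> x = 11 - 4 = 7.
Iteration 5: 7 > 2 holds -> x = 7 - 4 = 3.
Iteration 6: 3 > 2 holds -> x = 3 - 4 = -1.
Iteration 7: -1 > 2 fails; recursion stops.
Total rows emitted: 7.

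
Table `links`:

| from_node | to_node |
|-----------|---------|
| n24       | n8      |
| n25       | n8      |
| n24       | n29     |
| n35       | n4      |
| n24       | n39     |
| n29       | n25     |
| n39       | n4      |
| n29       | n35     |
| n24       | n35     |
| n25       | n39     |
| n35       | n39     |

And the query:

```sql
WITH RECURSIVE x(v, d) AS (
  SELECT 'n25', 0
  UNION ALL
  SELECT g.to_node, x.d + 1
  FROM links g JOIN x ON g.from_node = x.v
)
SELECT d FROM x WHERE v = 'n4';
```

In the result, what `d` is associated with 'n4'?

Base: (n25, d=0).
Iteration 1: edges from {n25} -> (n39, d=1), (n8, d=1).
Iteration 2: edges from {n39,n8} -> (n4, d=2).
Iteration 3: no outgoing edges from {n4}; recursion stops.

2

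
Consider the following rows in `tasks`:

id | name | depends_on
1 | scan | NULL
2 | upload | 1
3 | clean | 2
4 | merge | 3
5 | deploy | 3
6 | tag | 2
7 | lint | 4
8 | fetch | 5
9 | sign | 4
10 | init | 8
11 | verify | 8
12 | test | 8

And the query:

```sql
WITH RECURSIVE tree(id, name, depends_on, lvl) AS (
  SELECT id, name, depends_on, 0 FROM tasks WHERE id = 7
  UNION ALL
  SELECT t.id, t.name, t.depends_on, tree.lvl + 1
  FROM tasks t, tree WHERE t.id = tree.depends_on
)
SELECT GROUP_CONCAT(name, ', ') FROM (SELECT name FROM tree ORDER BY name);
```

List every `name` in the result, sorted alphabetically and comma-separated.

clean, lint, merge, scan, upload

Base: id=7 (lint), depends_on=4, lvl 0.
Iteration 1: join on id=4 -> merge (id 4, depends_on=3, lvl 1).
Iteration 2: join on id=3 -> clean (id 3, depends_on=2, lvl 2).
Iteration 3: join on id=2 -> upload (id 2, depends_on=1, lvl 3).
Iteration 4: join on id=1 -> scan (id 1, depends_on=NULL, lvl 4).
Iteration 5: depends_on is NULL; no match; recursion stops.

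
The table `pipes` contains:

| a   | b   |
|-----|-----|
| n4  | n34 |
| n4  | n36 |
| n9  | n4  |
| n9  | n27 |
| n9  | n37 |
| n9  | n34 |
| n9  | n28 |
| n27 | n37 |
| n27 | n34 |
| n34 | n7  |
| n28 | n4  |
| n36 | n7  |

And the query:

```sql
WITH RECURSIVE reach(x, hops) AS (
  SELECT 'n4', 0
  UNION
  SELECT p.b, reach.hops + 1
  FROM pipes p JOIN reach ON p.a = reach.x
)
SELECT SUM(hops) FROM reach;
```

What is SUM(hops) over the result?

4

Base: (n4, hops=0).
Iteration 1: edges from {n4} -> (n34, hops=1), (n36, hops=1).
Iteration 2: edges from {n34,n36} -> (n7, hops=2). [UNION drops 1 duplicate row(s)]
Iteration 3: no outgoing edges from {n7}; recursion stops.
SUM(hops) = 0 + 1 + 1 + 2 = 4.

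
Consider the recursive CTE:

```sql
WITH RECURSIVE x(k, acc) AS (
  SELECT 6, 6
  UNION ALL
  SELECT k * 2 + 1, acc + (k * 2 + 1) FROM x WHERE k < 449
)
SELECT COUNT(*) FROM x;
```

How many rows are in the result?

Base: k=6, acc=6.
Iteration 1: 6 < 449 holds -> k = 6 * 2 + 1 = 13, acc = 6 + 13 = 19.
Iteration 2: 13 < 449 holds -> k = 13 * 2 + 1 = 27, acc = 19 + 27 = 46.
Iteration 3: 27 < 449 holds -> k = 27 * 2 + 1 = 55, acc = 46 + 55 = 101.
Iteration 4: 55 < 449 holds -> k = 55 * 2 + 1 = 111, acc = 101 + 111 = 212.
Iteration 5: 111 < 449 holds -> k = 111 * 2 + 1 = 223, acc = 212 + 223 = 435.
Iteration 6: 223 < 449 holds -> k = 223 * 2 + 1 = 447, acc = 435 + 447 = 882.
Iteration 7: 447 < 449 holds -> k = 447 * 2 + 1 = 895, acc = 882 + 895 = 1777.
Iteration 8: 895 < 449 fails; recursion stops.
Total rows emitted: 8.

8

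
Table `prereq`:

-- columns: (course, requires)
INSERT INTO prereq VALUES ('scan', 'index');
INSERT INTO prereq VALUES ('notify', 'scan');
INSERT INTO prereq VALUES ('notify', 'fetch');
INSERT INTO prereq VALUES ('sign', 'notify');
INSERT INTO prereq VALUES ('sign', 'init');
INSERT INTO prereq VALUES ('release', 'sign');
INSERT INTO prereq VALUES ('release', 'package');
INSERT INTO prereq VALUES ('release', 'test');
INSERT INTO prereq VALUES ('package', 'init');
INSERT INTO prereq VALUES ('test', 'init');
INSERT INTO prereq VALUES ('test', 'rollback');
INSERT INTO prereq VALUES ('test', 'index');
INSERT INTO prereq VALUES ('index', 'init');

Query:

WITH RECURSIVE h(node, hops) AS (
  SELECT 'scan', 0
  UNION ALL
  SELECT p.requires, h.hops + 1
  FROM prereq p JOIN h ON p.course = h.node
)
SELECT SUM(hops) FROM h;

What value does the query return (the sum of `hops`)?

3

Base: (scan, hops=0).
Iteration 1: edges from {scan} -> (index, hops=1).
Iteration 2: edges from {index} -> (init, hops=2).
Iteration 3: no outgoing edges from {init}; recursion stops.
SUM(hops) = 0 + 1 + 2 = 3.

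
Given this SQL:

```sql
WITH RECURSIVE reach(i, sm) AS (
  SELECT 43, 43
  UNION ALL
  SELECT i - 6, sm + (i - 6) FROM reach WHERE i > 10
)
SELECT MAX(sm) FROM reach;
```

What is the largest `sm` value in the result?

175

Base: i=43, sm=43.
Iteration 1: 43 > 10 holds -> i = 43 - 6 = 37, sm = 43 + 37 = 80.
Iteration 2: 37 > 10 holds -> i = 37 - 6 = 31, sm = 80 + 31 = 111.
Iteration 3: 31 > 10 holds -> i = 31 - 6 = 25, sm = 111 + 25 = 136.
Iteration 4: 25 > 10 holds -> i = 25 - 6 = 19, sm = 136 + 19 = 155.
Iteration 5: 19 > 10 holds -> i = 19 - 6 = 13, sm = 155 + 13 = 168.
Iteration 6: 13 > 10 holds -> i = 13 - 6 = 7, sm = 168 + 7 = 175.
Iteration 7: 7 > 10 fails; recursion stops.
sm values: 43, 80, 111, 136, 155, 168, 175; the maximum is 175.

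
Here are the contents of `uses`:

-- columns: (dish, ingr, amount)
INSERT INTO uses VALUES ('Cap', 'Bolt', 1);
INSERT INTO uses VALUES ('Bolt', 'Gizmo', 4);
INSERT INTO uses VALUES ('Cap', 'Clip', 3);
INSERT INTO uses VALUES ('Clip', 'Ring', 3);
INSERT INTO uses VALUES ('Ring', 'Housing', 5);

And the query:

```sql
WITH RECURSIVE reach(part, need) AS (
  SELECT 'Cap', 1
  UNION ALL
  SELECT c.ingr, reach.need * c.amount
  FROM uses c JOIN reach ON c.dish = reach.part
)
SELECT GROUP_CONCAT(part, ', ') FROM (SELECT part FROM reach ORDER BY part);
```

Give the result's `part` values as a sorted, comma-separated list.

Bolt, Cap, Clip, Gizmo, Housing, Ring

Base: (Cap, need=1).
Iteration 1: components of {Cap} -> Bolt = 1*1 = 1, Clip = 1*3 = 3.
Iteration 2: components of {Bolt,Clip} -> Gizmo = 1*4 = 4, Ring = 3*3 = 9.
Iteration 3: components of {Gizmo,Ring} -> Housing = 9*5 = 45.
Iteration 4: no further components; recursion stops.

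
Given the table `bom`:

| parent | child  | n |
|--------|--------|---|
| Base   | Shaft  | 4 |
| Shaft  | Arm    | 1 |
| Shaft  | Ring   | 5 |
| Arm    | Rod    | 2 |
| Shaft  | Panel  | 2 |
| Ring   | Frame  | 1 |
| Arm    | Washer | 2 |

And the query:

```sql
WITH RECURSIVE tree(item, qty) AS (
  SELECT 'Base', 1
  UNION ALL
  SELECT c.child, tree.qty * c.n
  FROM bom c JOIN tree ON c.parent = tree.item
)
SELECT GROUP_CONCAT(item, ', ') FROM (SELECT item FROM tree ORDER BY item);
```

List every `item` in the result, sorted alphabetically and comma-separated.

Arm, Base, Frame, Panel, Ring, Rod, Shaft, Washer

Base: (Base, qty=1).
Iteration 1: components of {Base} -> Shaft = 1*4 = 4.
Iteration 2: components of {Shaft} -> Arm = 4*1 = 4, Panel = 4*2 = 8, Ring = 4*5 = 20.
Iteration 3: components of {Arm,Panel,Ring} -> Frame = 20*1 = 20, Rod = 4*2 = 8, Washer = 4*2 = 8.
Iteration 4: no further components; recursion stops.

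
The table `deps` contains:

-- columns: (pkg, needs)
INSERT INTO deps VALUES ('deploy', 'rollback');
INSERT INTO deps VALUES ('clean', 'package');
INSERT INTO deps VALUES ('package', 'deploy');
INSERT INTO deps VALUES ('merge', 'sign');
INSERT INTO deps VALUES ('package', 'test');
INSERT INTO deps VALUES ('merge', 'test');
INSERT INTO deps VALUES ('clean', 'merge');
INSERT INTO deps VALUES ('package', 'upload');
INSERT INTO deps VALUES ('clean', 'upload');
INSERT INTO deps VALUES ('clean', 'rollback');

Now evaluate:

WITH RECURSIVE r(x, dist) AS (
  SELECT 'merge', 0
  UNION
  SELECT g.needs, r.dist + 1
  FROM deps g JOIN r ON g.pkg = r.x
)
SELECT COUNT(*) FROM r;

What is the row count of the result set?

Base: (merge, dist=0).
Iteration 1: edges from {merge} -> (sign, dist=1), (test, dist=1).
Iteration 2: no outgoing edges from {sign,test}; recursion stops.
Total rows emitted: 3.

3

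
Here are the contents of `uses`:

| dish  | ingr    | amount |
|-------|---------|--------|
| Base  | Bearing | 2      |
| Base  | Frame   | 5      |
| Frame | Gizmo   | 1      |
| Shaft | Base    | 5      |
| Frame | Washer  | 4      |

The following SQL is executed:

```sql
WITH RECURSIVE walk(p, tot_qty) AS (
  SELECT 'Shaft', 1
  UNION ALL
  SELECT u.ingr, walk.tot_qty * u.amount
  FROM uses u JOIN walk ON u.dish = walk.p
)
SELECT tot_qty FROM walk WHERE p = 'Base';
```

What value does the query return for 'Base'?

5

Base: (Shaft, tot_qty=1).
Iteration 1: components of {Shaft} -> Base = 1*5 = 5.
Iteration 2: components of {Base} -> Bearing = 5*2 = 10, Frame = 5*5 = 25.
Iteration 3: components of {Bearing,Frame} -> Gizmo = 25*1 = 25, Washer = 25*4 = 100.
Iteration 4: no further components; recursion stops.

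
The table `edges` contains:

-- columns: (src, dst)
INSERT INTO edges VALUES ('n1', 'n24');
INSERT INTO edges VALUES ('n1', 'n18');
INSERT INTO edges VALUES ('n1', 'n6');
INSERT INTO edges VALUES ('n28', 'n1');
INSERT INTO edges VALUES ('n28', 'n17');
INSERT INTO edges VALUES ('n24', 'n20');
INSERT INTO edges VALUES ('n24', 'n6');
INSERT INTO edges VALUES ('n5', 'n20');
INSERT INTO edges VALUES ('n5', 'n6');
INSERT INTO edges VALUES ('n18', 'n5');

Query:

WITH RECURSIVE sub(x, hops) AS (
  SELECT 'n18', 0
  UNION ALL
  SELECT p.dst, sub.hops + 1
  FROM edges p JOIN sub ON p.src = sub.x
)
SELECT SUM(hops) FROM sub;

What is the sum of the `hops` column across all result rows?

Base: (n18, hops=0).
Iteration 1: edges from {n18} -> (n5, hops=1).
Iteration 2: edges from {n5} -> (n20, hops=2), (n6, hops=2).
Iteration 3: no outgoing edges from {n20,n6}; recursion stops.
SUM(hops) = 0 + 1 + 2 + 2 = 5.

5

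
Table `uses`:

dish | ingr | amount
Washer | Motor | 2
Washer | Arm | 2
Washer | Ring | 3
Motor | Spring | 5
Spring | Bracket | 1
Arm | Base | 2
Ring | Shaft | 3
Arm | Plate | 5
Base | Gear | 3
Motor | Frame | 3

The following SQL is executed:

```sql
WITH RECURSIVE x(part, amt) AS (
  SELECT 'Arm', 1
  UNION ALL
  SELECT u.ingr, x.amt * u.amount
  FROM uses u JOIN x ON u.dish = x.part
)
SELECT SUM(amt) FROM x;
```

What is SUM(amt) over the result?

Base: (Arm, amt=1).
Iteration 1: components of {Arm} -> Base = 1*2 = 2, Plate = 1*5 = 5.
Iteration 2: components of {Base,Plate} -> Gear = 2*3 = 6.
Iteration 3: no further components; recursion stops.
SUM(amt) = 1 + 2 + 5 + 6 = 14.

14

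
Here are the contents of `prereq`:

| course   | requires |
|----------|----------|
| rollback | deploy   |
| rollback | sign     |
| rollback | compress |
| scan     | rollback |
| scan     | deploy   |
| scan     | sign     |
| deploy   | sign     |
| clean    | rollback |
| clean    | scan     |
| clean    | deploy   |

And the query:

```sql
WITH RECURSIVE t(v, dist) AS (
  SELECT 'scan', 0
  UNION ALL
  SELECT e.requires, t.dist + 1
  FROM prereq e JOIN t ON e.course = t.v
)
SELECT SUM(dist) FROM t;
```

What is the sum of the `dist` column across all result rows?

Base: (scan, dist=0).
Iteration 1: edges from {scan} -> (deploy, dist=1), (rollback, dist=1), (sign, dist=1).
Iteration 2: edges from {deploy,rollback,sign} -> (compress, dist=2), (deploy, dist=2), (sign, dist=2) x2. [UNION ALL keeps all 4 new rows, including repeats]
Iteration 3: edges from {compress,deploy,sign} -> (sign, dist=3).
Iteration 4: no outgoing edges from {sign}; recursion stops.
SUM(dist) = 0 + 1 + 1 + 1 + 2 + 2 + 2 + 2 + 3 = 14.

14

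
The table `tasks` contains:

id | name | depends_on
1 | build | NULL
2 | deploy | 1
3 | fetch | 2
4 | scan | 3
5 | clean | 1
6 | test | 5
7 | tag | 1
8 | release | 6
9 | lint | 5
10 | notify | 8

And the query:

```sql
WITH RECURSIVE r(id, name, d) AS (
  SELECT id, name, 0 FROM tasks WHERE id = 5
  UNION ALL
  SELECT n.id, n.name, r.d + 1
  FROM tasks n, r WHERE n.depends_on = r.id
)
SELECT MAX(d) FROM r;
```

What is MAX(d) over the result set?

3

Base: id=5 (clean) at d 0.
Iteration 1: rows with depends_on in {5} -> test (id 6, d 1), lint (id 9, d 1).
Iteration 2: rows with depends_on in {6,9} -> release (id 8, d 2).
Iteration 3: rows with depends_on in {8} -> notify (id 10, d 3).
Iteration 4: no rows with depends_on in {10}; recursion stops.
d values: 0, 1, 1, 2, 3; the maximum is 3.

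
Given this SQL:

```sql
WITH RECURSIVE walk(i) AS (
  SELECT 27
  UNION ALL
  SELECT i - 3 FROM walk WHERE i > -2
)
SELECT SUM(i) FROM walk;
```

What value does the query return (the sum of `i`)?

Base: i=27.
Iteration 1: 27 > -2 holds -> i = 27 - 3 = 24.
Iteration 2: 24 > -2 holds -> i = 24 - 3 = 21.
Iteration 3: 21 > -2 holds -> i = 21 - 3 = 18.
Iteration 4: 18 > -2 holds -> i = 18 - 3 = 15.
Iteration 5: 15 > -2 holds -> i = 15 - 3 = 12.
Iteration 6: 12 > -2 holds -> i = 12 - 3 = 9.
Iteration 7: 9 > -2 holds -> i = 9 - 3 = 6.
Iteration 8: 6 > -2 holds -> i = 6 - 3 = 3.
Iteration 9: 3 > -2 holds -> i = 3 - 3 = 0.
Iteration 10: 0 > -2 holds -> i = 0 - 3 = -3.
Iteration 11: -3 > -2 fails; recursion stops.
SUM(i) = 27 + 24 + 21 + 18 + 15 + 12 + 9 + 6 + 3 + 0 + -3 = 132.

132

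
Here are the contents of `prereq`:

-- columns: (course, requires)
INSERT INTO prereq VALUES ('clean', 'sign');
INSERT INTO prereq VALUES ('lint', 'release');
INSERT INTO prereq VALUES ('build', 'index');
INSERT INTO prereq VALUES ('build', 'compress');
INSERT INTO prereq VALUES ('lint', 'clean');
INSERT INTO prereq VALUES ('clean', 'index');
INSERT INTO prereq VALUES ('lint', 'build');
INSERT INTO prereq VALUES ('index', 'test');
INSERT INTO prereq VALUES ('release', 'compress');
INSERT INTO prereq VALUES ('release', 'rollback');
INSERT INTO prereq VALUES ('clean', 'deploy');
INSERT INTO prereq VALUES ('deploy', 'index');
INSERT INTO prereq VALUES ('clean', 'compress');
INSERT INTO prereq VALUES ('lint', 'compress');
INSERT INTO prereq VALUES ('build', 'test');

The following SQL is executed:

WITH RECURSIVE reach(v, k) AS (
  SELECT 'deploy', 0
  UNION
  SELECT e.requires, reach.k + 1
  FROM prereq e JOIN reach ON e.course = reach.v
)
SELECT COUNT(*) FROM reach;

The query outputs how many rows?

Base: (deploy, k=0).
Iteration 1: edges from {deploy} -> (index, k=1).
Iteration 2: edges from {index} -> (test, k=2).
Iteration 3: no outgoing edges from {test}; recursion stops.
Total rows emitted: 3.

3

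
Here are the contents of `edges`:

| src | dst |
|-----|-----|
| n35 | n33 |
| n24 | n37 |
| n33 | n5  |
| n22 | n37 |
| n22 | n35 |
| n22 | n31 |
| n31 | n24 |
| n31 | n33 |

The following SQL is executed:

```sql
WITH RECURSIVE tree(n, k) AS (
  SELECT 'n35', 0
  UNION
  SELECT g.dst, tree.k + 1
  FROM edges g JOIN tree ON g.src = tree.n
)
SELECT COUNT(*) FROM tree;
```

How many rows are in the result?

3

Base: (n35, k=0).
Iteration 1: edges from {n35} -> (n33, k=1).
Iteration 2: edges from {n33} -> (n5, k=2).
Iteration 3: no outgoing edges from {n5}; recursion stops.
Total rows emitted: 3.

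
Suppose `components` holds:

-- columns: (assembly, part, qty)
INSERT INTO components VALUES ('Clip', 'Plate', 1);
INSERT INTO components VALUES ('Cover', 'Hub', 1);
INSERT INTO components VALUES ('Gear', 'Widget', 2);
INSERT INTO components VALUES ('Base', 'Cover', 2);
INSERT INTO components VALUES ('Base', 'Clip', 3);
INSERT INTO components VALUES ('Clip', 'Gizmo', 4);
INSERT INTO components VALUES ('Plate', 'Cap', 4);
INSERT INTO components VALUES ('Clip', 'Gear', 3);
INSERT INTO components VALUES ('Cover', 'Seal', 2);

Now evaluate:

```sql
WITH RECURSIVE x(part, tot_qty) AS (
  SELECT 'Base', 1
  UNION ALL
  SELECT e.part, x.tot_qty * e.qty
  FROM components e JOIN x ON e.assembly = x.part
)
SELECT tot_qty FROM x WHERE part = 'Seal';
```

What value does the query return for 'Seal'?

4

Base: (Base, tot_qty=1).
Iteration 1: components of {Base} -> Clip = 1*3 = 3, Cover = 1*2 = 2.
Iteration 2: components of {Clip,Cover} -> Gear = 3*3 = 9, Gizmo = 3*4 = 12, Hub = 2*1 = 2, Plate = 3*1 = 3, Seal = 2*2 = 4.
Iteration 3: components of {Gear,Gizmo,Hub,Plate,Seal} -> Cap = 3*4 = 12, Widget = 9*2 = 18.
Iteration 4: no further components; recursion stops.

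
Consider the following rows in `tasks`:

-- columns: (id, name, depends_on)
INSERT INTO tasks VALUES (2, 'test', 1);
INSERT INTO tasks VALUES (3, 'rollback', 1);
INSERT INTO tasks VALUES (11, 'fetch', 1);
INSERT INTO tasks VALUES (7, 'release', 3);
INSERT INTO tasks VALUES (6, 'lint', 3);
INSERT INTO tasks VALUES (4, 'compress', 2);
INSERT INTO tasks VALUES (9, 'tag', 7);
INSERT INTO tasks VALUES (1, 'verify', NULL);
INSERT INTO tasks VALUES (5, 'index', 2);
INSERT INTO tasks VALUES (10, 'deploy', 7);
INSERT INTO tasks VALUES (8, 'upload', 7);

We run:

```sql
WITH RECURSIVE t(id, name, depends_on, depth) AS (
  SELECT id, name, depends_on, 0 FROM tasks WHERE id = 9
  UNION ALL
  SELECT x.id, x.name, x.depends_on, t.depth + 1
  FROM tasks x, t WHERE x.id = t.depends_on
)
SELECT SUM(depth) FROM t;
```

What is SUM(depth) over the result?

Base: id=9 (tag), depends_on=7, depth 0.
Iteration 1: join on id=7 -> release (id 7, depends_on=3, depth 1).
Iteration 2: join on id=3 -> rollback (id 3, depends_on=1, depth 2).
Iteration 3: join on id=1 -> verify (id 1, depends_on=NULL, depth 3).
Iteration 4: depends_on is NULL; no match; recursion stops.
SUM(depth) = 0 + 1 + 2 + 3 = 6.

6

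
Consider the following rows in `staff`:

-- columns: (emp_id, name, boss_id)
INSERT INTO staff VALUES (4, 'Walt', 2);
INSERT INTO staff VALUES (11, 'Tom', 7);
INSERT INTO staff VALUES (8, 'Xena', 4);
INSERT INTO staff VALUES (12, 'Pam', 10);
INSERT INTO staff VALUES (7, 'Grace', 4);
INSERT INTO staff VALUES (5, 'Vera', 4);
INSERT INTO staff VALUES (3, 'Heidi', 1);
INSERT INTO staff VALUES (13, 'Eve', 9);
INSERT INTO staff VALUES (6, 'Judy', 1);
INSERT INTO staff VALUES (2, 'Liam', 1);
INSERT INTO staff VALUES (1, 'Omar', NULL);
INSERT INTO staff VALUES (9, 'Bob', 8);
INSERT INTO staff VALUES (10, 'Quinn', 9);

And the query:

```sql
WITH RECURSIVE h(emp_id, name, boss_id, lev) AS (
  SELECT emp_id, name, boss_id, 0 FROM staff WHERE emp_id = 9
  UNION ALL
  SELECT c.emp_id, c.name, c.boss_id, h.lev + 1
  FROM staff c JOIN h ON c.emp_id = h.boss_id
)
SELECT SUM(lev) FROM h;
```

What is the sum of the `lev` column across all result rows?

Base: emp_id=9 (Bob), boss_id=8, lev 0.
Iteration 1: join on emp_id=8 -> Xena (id 8, boss_id=4, lev 1).
Iteration 2: join on emp_id=4 -> Walt (id 4, boss_id=2, lev 2).
Iteration 3: join on emp_id=2 -> Liam (id 2, boss_id=1, lev 3).
Iteration 4: join on emp_id=1 -> Omar (id 1, boss_id=NULL, lev 4).
Iteration 5: boss_id is NULL; no match; recursion stops.
SUM(lev) = 0 + 1 + 2 + 3 + 4 = 10.

10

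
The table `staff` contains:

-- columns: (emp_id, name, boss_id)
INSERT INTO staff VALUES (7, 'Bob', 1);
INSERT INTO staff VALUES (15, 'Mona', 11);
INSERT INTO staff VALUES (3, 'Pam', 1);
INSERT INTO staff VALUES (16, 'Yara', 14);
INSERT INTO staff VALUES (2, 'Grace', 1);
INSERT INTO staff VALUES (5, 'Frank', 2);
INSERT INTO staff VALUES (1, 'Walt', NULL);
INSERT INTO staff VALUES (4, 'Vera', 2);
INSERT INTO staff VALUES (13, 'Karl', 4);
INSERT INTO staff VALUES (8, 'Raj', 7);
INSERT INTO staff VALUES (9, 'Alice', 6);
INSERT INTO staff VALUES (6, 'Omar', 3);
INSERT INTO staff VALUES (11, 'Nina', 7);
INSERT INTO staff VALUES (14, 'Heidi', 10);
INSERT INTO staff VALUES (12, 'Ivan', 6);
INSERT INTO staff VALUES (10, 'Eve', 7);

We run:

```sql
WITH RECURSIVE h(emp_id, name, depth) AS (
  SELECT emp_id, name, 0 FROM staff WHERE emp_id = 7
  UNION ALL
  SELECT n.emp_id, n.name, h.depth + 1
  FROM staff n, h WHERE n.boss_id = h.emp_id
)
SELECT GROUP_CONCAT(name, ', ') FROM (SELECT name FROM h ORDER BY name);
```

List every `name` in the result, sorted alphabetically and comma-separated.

Bob, Eve, Heidi, Mona, Nina, Raj, Yara

Base: emp_id=7 (Bob) at depth 0.
Iteration 1: rows with boss_id in {7} -> Raj (id 8, depth 1), Eve (id 10, depth 1), Nina (id 11, depth 1).
Iteration 2: rows with boss_id in {8,10,11} -> Heidi (id 14, depth 2), Mona (id 15, depth 2).
Iteration 3: rows with boss_id in {14,15} -> Yara (id 16, depth 3).
Iteration 4: no rows with boss_id in {16}; recursion stops.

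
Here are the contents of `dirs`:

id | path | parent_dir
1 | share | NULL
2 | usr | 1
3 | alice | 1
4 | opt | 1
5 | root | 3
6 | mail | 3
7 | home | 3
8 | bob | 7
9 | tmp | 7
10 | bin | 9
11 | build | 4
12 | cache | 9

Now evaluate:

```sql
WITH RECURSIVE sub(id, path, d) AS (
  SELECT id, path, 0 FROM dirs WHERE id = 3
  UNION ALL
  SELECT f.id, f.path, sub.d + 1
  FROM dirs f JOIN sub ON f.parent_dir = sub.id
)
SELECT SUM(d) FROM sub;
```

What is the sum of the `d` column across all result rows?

13

Base: id=3 (alice) at d 0.
Iteration 1: rows with parent_dir in {3} -> root (id 5, d 1), mail (id 6, d 1), home (id 7, d 1).
Iteration 2: rows with parent_dir in {5,6,7} -> bob (id 8, d 2), tmp (id 9, d 2).
Iteration 3: rows with parent_dir in {8,9} -> bin (id 10, d 3), cache (id 12, d 3).
Iteration 4: no rows with parent_dir in {10,12}; recursion stops.
SUM(d) = 0 + 1 + 1 + 1 + 2 + 2 + 3 + 3 = 13.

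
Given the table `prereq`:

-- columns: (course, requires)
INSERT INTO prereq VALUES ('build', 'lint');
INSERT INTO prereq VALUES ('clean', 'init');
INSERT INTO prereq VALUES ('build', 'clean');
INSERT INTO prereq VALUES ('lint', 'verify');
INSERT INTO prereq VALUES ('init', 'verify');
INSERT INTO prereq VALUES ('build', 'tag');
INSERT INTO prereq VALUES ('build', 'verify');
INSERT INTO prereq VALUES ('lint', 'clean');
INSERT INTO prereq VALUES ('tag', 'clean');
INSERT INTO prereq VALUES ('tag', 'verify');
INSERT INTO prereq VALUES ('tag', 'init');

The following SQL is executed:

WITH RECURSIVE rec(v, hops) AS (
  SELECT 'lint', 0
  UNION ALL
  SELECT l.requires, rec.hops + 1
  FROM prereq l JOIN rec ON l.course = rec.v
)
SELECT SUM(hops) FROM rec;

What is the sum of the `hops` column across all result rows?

7

Base: (lint, hops=0).
Iteration 1: edges from {lint} -> (clean, hops=1), (verify, hops=1).
Iteration 2: edges from {clean,verify} -> (init, hops=2).
Iteration 3: edges from {init} -> (verify, hops=3).
Iteration 4: no outgoing edges from {verify}; recursion stops.
SUM(hops) = 0 + 1 + 1 + 2 + 3 = 7.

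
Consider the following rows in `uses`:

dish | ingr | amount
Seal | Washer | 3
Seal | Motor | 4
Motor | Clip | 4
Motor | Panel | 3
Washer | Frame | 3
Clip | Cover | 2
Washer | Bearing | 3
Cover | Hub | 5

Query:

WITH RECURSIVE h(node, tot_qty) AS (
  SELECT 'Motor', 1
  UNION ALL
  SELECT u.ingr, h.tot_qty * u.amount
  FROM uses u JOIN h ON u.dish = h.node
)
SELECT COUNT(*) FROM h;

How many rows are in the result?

5

Base: (Motor, tot_qty=1).
Iteration 1: components of {Motor} -> Clip = 1*4 = 4, Panel = 1*3 = 3.
Iteration 2: components of {Clip,Panel} -> Cover = 4*2 = 8.
Iteration 3: components of {Cover} -> Hub = 8*5 = 40.
Iteration 4: no further components; recursion stops.
Total rows emitted: 5.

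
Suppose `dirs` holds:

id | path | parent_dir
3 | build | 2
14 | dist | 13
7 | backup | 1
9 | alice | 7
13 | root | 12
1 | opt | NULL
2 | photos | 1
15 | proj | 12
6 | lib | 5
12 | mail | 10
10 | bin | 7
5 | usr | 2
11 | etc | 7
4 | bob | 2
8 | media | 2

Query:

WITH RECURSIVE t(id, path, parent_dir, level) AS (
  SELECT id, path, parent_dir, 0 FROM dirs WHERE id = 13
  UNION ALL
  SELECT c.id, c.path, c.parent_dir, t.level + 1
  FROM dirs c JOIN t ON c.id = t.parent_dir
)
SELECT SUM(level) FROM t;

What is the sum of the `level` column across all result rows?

10

Base: id=13 (root), parent_dir=12, level 0.
Iteration 1: join on id=12 -> mail (id 12, parent_dir=10, level 1).
Iteration 2: join on id=10 -> bin (id 10, parent_dir=7, level 2).
Iteration 3: join on id=7 -> backup (id 7, parent_dir=1, level 3).
Iteration 4: join on id=1 -> opt (id 1, parent_dir=NULL, level 4).
Iteration 5: parent_dir is NULL; no match; recursion stops.
SUM(level) = 0 + 1 + 2 + 3 + 4 = 10.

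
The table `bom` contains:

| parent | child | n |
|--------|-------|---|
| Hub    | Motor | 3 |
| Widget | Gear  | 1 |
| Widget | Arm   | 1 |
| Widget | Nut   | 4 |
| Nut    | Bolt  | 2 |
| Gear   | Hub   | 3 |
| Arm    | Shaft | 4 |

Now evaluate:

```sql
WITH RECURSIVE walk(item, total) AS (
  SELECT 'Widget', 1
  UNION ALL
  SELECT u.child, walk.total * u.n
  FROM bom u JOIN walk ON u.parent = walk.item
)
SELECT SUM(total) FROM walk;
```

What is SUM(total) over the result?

Base: (Widget, total=1).
Iteration 1: components of {Widget} -> Arm = 1*1 = 1, Gear = 1*1 = 1, Nut = 1*4 = 4.
Iteration 2: components of {Arm,Gear,Nut} -> Bolt = 4*2 = 8, Hub = 1*3 = 3, Shaft = 1*4 = 4.
Iteration 3: components of {Bolt,Hub,Shaft} -> Motor = 3*3 = 9.
Iteration 4: no further components; recursion stops.
SUM(total) = 1 + 1 + 1 + 4 + 4 + 3 + 8 + 9 = 31.

31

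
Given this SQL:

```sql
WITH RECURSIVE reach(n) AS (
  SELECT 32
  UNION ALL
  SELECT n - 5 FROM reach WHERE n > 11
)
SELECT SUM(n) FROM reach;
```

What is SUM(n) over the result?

Base: n=32.
Iteration 1: 32 > 11 holds -> n = 32 - 5 = 27.
Iteration 2: 27 > 11 holds -> n = 27 - 5 = 22.
Iteration 3: 22 > 11 holds -> n = 22 - 5 = 17.
Iteration 4: 17 > 11 holds -> n = 17 - 5 = 12.
Iteration 5: 12 > 11 holds -> n = 12 - 5 = 7.
Iteration 6: 7 > 11 fails; recursion stops.
SUM(n) = 32 + 27 + 22 + 17 + 12 + 7 = 117.

117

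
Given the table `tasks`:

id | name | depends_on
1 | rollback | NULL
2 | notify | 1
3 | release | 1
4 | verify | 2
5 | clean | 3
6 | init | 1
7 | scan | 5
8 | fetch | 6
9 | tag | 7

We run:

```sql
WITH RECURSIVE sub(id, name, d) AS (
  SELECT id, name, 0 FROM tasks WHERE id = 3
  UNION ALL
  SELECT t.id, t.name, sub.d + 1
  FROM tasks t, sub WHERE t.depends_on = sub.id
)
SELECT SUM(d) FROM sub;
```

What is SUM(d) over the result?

6

Base: id=3 (release) at d 0.
Iteration 1: rows with depends_on in {3} -> clean (id 5, d 1).
Iteration 2: rows with depends_on in {5} -> scan (id 7, d 2).
Iteration 3: rows with depends_on in {7} -> tag (id 9, d 3).
Iteration 4: no rows with depends_on in {9}; recursion stops.
SUM(d) = 0 + 1 + 2 + 3 = 6.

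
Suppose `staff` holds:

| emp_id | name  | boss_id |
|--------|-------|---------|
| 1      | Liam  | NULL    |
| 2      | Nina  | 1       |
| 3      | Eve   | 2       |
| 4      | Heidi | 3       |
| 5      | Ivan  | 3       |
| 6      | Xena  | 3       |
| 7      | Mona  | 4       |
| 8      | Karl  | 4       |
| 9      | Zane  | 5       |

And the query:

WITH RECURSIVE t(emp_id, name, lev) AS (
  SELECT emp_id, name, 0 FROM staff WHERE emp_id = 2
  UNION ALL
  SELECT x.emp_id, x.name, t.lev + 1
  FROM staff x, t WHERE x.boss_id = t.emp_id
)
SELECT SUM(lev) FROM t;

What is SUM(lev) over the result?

16

Base: emp_id=2 (Nina) at lev 0.
Iteration 1: rows with boss_id in {2} -> Eve (id 3, lev 1).
Iteration 2: rows with boss_id in {3} -> Heidi (id 4, lev 2), Ivan (id 5, lev 2), Xena (id 6, lev 2).
Iteration 3: rows with boss_id in {4,5,6} -> Mona (id 7, lev 3), Karl (id 8, lev 3), Zane (id 9, lev 3).
Iteration 4: no rows with boss_id in {7,8,9}; recursion stops.
SUM(lev) = 0 + 1 + 2 + 2 + 2 + 3 + 3 + 3 = 16.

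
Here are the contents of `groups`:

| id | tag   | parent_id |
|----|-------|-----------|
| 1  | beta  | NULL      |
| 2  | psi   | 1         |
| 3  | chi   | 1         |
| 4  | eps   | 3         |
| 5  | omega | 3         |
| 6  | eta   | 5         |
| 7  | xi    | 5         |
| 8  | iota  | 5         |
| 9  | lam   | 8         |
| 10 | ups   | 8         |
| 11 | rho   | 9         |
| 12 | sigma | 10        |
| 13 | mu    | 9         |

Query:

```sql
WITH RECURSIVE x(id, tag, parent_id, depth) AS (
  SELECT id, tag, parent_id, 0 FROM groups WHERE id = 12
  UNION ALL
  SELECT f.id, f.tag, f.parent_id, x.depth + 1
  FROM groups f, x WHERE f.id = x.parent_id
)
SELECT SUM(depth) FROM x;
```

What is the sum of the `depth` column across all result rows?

Base: id=12 (sigma), parent_id=10, depth 0.
Iteration 1: join on id=10 -> ups (id 10, parent_id=8, depth 1).
Iteration 2: join on id=8 -> iota (id 8, parent_id=5, depth 2).
Iteration 3: join on id=5 -> omega (id 5, parent_id=3, depth 3).
Iteration 4: join on id=3 -> chi (id 3, parent_id=1, depth 4).
Iteration 5: join on id=1 -> beta (id 1, parent_id=NULL, depth 5).
Iteration 6: parent_id is NULL; no match; recursion stops.
SUM(depth) = 0 + 1 + 2 + 3 + 4 + 5 = 15.

15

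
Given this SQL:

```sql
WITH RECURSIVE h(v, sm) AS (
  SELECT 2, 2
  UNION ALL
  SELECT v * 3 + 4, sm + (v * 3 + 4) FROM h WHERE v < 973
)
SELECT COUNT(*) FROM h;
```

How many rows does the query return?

Base: v=2, sm=2.
Iteration 1: 2 < 973 holds -> v = 2 * 3 + 4 = 10, sm = 2 + 10 = 12.
Iteration 2: 10 < 973 holds -> v = 10 * 3 + 4 = 34, sm = 12 + 34 = 46.
Iteration 3: 34 < 973 holds -> v = 34 * 3 + 4 = 106, sm = 46 + 106 = 152.
Iteration 4: 106 < 973 holds -> v = 106 * 3 + 4 = 322, sm = 152 + 322 = 474.
Iteration 5: 322 < 973 holds -> v = 322 * 3 + 4 = 970, sm = 474 + 970 = 1444.
Iteration 6: 970 < 973 holds -> v = 970 * 3 + 4 = 2914, sm = 1444 + 2914 = 4358.
Iteration 7: 2914 < 973 fails; recursion stops.
Total rows emitted: 7.

7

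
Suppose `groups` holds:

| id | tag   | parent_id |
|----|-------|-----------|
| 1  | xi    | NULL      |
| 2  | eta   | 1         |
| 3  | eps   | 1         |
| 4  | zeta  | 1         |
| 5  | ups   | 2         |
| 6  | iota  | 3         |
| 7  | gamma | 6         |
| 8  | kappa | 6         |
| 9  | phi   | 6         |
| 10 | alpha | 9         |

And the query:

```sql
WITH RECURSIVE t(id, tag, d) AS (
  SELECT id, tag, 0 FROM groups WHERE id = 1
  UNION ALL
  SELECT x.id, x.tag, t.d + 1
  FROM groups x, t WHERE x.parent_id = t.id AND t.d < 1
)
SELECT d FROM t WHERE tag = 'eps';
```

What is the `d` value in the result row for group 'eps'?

1

Base: id=1 (xi) at d 0.
Iteration 1: rows with parent_id in {1} -> eta (id 2, d 1), eps (id 3, d 1), zeta (id 4, d 1).
Iteration 2: d < 1 fails for all current rows; recursion stops.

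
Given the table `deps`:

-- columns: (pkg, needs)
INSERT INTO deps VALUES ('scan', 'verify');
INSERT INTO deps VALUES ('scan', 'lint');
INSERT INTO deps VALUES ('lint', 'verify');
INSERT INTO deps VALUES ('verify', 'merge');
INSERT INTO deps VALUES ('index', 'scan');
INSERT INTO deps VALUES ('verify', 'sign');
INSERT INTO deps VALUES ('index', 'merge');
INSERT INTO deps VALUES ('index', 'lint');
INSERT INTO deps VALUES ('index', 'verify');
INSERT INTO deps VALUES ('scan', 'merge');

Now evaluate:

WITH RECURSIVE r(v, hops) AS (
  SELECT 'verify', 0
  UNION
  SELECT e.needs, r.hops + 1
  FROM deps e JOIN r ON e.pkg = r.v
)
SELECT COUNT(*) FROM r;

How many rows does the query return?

Base: (verify, hops=0).
Iteration 1: edges from {verify} -> (merge, hops=1), (sign, hops=1).
Iteration 2: no outgoing edges from {merge,sign}; recursion stops.
Total rows emitted: 3.

3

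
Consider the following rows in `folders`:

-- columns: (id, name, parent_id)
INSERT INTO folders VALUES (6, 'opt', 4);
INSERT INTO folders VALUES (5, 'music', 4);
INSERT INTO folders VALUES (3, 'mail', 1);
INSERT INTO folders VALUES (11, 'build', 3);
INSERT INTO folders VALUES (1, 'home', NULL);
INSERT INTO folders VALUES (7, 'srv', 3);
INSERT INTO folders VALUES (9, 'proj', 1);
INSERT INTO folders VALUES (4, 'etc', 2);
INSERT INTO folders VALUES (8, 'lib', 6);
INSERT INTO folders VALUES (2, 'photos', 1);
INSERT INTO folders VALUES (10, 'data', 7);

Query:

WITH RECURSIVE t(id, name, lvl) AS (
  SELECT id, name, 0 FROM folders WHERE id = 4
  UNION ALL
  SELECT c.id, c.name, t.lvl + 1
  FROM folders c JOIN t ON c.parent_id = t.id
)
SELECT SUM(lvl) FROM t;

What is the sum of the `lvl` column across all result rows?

Base: id=4 (etc) at lvl 0.
Iteration 1: rows with parent_id in {4} -> music (id 5, lvl 1), opt (id 6, lvl 1).
Iteration 2: rows with parent_id in {5,6} -> lib (id 8, lvl 2).
Iteration 3: no rows with parent_id in {8}; recursion stops.
SUM(lvl) = 0 + 1 + 1 + 2 = 4.

4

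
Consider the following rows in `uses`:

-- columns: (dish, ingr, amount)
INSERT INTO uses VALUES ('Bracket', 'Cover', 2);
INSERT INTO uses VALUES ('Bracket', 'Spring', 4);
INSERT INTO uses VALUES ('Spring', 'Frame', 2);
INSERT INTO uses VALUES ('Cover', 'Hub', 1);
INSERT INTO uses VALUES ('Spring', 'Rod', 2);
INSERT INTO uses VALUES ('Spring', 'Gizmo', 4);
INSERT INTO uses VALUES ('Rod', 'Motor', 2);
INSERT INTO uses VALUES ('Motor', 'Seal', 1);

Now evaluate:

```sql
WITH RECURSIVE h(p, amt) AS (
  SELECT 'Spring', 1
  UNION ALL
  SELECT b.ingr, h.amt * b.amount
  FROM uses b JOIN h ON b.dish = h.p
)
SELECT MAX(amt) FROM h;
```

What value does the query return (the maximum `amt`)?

4

Base: (Spring, amt=1).
Iteration 1: components of {Spring} -> Frame = 1*2 = 2, Gizmo = 1*4 = 4, Rod = 1*2 = 2.
Iteration 2: components of {Frame,Gizmo,Rod} -> Motor = 2*2 = 4.
Iteration 3: components of {Motor} -> Seal = 4*1 = 4.
Iteration 4: no further components; recursion stops.
amt values: 1, 2, 2, 4, 4, 4; the maximum is 4.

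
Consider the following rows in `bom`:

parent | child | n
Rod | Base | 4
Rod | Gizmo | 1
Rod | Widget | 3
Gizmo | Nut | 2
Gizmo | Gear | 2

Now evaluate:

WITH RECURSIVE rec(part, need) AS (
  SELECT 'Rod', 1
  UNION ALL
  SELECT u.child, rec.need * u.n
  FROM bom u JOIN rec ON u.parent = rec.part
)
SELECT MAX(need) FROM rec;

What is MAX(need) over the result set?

4

Base: (Rod, need=1).
Iteration 1: components of {Rod} -> Base = 1*4 = 4, Gizmo = 1*1 = 1, Widget = 1*3 = 3.
Iteration 2: components of {Base,Gizmo,Widget} -> Gear = 1*2 = 2, Nut = 1*2 = 2.
Iteration 3: no further components; recursion stops.
need values: 1, 4, 1, 3, 2, 2; the maximum is 4.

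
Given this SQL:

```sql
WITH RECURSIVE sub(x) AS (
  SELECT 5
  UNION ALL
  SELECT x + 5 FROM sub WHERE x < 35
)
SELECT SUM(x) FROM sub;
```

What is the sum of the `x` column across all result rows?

Base: x=5.
Iteration 1: 5 < 35 holds -> x = 5 + 5 = 10.
Iteration 2: 10 < 35 holds -> x = 10 + 5 = 15.
Iteration 3: 15 < 35 holds -> x = 15 + 5 = 20.
Iteration 4: 20 < 35 holds -> x = 20 + 5 = 25.
Iteration 5: 25 < 35 holds -> x = 25 + 5 = 30.
Iteration 6: 30 < 35 holds -> x = 30 + 5 = 35.
Iteration 7: 35 < 35 fails; recursion stops.
SUM(x) = 5 + 10 + 15 + 20 + 25 + 30 + 35 = 140.

140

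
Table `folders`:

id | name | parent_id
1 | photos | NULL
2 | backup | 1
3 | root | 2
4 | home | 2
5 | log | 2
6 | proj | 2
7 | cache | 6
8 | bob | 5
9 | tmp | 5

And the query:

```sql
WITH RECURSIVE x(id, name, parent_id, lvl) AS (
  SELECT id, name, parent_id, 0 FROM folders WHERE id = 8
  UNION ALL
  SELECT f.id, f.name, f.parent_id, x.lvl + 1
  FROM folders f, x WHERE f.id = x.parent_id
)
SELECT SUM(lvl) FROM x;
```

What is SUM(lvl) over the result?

6

Base: id=8 (bob), parent_id=5, lvl 0.
Iteration 1: join on id=5 -> log (id 5, parent_id=2, lvl 1).
Iteration 2: join on id=2 -> backup (id 2, parent_id=1, lvl 2).
Iteration 3: join on id=1 -> photos (id 1, parent_id=NULL, lvl 3).
Iteration 4: parent_id is NULL; no match; recursion stops.
SUM(lvl) = 0 + 1 + 2 + 3 = 6.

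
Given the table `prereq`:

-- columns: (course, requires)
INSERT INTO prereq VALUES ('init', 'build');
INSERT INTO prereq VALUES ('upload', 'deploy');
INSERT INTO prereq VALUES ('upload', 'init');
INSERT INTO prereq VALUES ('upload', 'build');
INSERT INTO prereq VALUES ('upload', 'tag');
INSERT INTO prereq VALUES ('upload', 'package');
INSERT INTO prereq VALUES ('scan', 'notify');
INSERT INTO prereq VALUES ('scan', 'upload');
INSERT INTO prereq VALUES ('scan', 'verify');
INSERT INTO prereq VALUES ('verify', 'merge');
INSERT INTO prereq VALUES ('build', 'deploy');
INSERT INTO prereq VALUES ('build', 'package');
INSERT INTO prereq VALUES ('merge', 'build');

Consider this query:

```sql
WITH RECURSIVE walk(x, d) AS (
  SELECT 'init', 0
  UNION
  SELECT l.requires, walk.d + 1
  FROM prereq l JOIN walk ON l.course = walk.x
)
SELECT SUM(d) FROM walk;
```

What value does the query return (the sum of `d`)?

Base: (init, d=0).
Iteration 1: edges from {init} -> (build, d=1).
Iteration 2: edges from {build} -> (deploy, d=2), (package, d=2).
Iteration 3: no outgoing edges from {deploy,package}; recursion stops.
SUM(d) = 0 + 1 + 2 + 2 = 5.

5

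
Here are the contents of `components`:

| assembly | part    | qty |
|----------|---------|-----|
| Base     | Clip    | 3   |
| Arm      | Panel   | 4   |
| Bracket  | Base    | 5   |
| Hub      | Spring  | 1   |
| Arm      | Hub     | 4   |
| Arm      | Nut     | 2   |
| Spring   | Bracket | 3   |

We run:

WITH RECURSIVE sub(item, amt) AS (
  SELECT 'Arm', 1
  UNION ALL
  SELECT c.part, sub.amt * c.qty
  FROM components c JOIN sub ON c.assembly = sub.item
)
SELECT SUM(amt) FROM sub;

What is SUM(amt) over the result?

Base: (Arm, amt=1).
Iteration 1: components of {Arm} -> Hub = 1*4 = 4, Nut = 1*2 = 2, Panel = 1*4 = 4.
Iteration 2: components of {Hub,Nut,Panel} -> Spring = 4*1 = 4.
Iteration 3: components of {Spring} -> Bracket = 4*3 = 12.
Iteration 4: components of {Bracket} -> Base = 12*5 = 60.
Iteration 5: components of {Base} -> Clip = 60*3 = 180.
Iteration 6: no further components; recursion stops.
SUM(amt) = 1 + 4 + 4 + 2 + 4 + 12 + 60 + 180 = 267.

267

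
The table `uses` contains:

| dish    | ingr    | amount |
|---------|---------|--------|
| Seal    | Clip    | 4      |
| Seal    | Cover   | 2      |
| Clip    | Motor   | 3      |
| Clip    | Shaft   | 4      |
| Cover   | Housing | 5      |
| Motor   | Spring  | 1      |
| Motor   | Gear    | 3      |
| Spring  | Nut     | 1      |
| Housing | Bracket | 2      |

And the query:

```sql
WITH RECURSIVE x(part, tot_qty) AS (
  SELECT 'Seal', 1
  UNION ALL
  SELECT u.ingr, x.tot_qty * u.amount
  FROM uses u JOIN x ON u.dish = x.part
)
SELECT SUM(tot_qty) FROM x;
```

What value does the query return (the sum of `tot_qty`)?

Base: (Seal, tot_qty=1).
Iteration 1: components of {Seal} -> Clip = 1*4 = 4, Cover = 1*2 = 2.
Iteration 2: components of {Clip,Cover} -> Housing = 2*5 = 10, Motor = 4*3 = 12, Shaft = 4*4 = 16.
Iteration 3: components of {Housing,Motor,Shaft} -> Bracket = 10*2 = 20, Gear = 12*3 = 36, Spring = 12*1 = 12.
Iteration 4: components of {Bracket,Gear,Spring} -> Nut = 12*1 = 12.
Iteration 5: no further components; recursion stops.
SUM(tot_qty) = 1 + 4 + 2 + 12 + 16 + 10 + 12 + 36 + 20 + 12 = 125.

125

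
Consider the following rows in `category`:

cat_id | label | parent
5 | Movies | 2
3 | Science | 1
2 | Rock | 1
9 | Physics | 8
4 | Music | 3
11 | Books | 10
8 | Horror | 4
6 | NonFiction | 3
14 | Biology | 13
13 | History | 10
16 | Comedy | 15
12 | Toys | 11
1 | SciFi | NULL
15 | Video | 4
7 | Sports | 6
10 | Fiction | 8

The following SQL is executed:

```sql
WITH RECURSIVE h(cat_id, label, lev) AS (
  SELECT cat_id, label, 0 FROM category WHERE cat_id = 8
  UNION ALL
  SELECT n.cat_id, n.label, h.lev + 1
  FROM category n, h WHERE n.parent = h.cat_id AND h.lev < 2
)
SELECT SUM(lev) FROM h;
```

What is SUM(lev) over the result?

Base: cat_id=8 (Horror) at lev 0.
Iteration 1: rows with parent in {8} -> Physics (id 9, lev 1), Fiction (id 10, lev 1).
Iteration 2: rows with parent in {9,10} -> Books (id 11, lev 2), History (id 13, lev 2).
Iteration 3: lev < 2 fails for all current rows; recursion stops.
SUM(lev) = 0 + 1 + 1 + 2 + 2 = 6.

6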